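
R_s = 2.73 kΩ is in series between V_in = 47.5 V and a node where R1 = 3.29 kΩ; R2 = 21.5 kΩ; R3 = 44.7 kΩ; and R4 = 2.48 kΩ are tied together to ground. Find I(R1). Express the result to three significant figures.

I ≈ 4.63 mA

Combine the parallel branches: R_p = (1/3.29 + 1/21.5 + 1/44.7 + 1/2.48)⁻¹ = 1.289 kΩ.
V_A = 47.5 × 1.289/4.019 = 15.23 V.
I(R1) = V_A / R1 = 15.23/3.29 = 4.629 mA.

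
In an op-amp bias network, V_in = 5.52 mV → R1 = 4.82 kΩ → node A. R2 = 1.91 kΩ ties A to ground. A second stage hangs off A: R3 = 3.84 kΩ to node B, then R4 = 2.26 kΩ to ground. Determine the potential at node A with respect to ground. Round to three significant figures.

The second stage (R3 + R4 = 6.100 kΩ) loads node A in parallel with R2.
R2 ‖ (R3+R4) = 1.455 kΩ.
First divider: V_A = V_in · 1.455/(4.82 + 1.455) = 1.280 mV.

V_A ≈ 1.28 mV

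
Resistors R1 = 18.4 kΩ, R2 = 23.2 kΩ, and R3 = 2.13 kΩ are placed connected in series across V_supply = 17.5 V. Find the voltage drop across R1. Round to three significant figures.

ΣR = 18.4 + 23.2 + 2.13 = 43.73 kΩ.
V = V_supply · R/ΣR = 17.5 × 0.4208 = 7.363 V.

V ≈ 7.36 V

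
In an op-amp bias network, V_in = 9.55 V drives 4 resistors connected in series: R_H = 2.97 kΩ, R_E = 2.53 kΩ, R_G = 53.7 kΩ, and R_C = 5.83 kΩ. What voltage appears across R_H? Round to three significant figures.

V ≈ 0.436 V

Series total: ΣR = 2.97 + 2.53 + 53.7 + 5.83 = 65.03 kΩ.
V = V_in · R/ΣR = 9.55 × 0.04567 = 0.4362 V.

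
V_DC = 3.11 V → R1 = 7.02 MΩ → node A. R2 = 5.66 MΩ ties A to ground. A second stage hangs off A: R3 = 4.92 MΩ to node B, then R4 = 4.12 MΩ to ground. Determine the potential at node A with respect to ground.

The second stage (R3 + R4 = 9.040 MΩ) loads node A in parallel with R2.
R2 ‖ (R3+R4) = 3.481 MΩ.
So V_A = 3.11 × 0.3315 = 1.031 V.

V_A ≈ 1.03 V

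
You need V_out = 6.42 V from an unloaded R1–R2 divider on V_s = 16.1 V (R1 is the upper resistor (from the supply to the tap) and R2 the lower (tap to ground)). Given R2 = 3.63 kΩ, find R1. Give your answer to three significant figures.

R1 ≈ 5.47 kΩ

Required fraction k = V_out/V_s = 0.3988.
R1 = R2·(1/k − 1) = 3.63 × 1.508 = 5.473 kΩ.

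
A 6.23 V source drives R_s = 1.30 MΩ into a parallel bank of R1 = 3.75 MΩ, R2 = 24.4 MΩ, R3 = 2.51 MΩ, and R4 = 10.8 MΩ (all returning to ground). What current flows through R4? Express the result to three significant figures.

I ≈ 0.283 µA

Equivalent of the parallel group: R_p = 1.252 MΩ.
Node voltage V_A = V_supply · R_p/(R_s + R_p) = 6.23 × 0.4906 = 3.057 V.
I(R4) = V_A / R4 = 3.057/10.8 = 0.2830 µA.
(Check via current divider: I_total = 2.441 µA; share G_k/ΣG = 0.1159 → same result.)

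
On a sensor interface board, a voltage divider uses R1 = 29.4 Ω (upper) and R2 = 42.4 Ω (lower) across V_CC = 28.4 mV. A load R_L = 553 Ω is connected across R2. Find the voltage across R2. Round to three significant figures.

The load sits in parallel with R2, giving an effective lower resistance R2' = R2·R_L/(R2+R_L) = 39.38 Ω.
Voltage divider with the loaded lower leg: V_out = 28.4 × 39.38/(29.4 + 39.38) = 28.4 × 0.5726 = 16.26 mV.

V_out ≈ 16.3 mV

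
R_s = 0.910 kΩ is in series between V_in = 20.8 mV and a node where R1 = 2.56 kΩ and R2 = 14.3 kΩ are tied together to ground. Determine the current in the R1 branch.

Parallel bank: R_p = 1/(1/2.56 + 1/14.3) = 2.171 kΩ.
V_A = 20.8 × 2.171/3.081 = 14.66 mV.
Branch current I = V_A/R1 = 14.66/2.56 = 5.725 µA.

I ≈ 5.73 µA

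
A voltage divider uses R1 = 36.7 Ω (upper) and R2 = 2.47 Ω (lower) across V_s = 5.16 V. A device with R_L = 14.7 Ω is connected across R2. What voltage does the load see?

V_out ≈ 0.281 V

R2 ‖ R_L = (2.47 × 14.7)/(2.47 + 14.7) = 2.115 Ω.
Then V_out = V_s · R2'/(R1 + R2') = 5.16 × 2.115/38.81 = 0.2811 V.
(Unloaded it would be 0.325 V; the load pulls it down.)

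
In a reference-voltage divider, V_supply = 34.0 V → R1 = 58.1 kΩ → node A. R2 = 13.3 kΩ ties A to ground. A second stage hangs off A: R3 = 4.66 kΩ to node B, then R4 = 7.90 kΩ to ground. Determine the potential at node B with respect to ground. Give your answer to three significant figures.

V_B ≈ 2.14 V

Node A sees R2 in parallel with the series input of stage 2, R3 + R4 = 12.56 kΩ.
R2 ‖ (R3+R4) = 6.460 kΩ.
V_A = 34.0 × 6.460/(58.1 + 6.460) = 3.402 V.
Stage 2 is unloaded, so V_B = V_A · R4/(R3+R4) = 3.402 × 7.90/12.56 = 2.140 V.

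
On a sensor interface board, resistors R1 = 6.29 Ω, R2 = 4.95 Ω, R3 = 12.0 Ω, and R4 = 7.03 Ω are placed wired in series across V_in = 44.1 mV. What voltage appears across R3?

Total series resistance ΣR = 6.29 + 4.95 + 12.0 + 7.03 = 30.27 Ω.
Voltage divider: V = V_in · (12.00 / 30.27) = 44.1 × 0.3964 = 17.48 mV.

V ≈ 17.5 mV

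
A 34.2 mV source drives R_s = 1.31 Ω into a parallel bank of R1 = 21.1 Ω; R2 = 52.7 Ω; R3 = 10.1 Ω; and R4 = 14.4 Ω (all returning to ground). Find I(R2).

I ≈ 0.496 mA

Parallel bank: R_p = 1/(1/21.1 + 1/52.7 + 1/10.1 + 1/14.4) = 4.259 Ω.
Node voltage V_A = V_s · R_p/(R_s + R_p) = 34.2 × 0.7647 = 26.15 mV.
I(R2) = V_A / R2 = 26.15/52.7 = 0.4963 mA.
(Check via current divider: I_total = 6.142 mA; share G_k/ΣG = 0.08081 → same result.)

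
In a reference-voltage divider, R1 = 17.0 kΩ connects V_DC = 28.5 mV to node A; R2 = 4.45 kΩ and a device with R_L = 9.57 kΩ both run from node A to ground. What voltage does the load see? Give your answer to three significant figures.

The load sits in parallel with R2, giving an effective lower resistance R2' = R2·R_L/(R2+R_L) = 3.038 kΩ.
Now apply the divider: V_out = 28.5 × 0.1516 = 4.320 mV.

V_out ≈ 4.32 mV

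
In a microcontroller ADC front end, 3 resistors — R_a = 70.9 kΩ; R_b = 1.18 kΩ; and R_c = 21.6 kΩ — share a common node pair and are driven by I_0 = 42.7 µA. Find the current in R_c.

I ≈ 2.18 µA

ΣG = 1/70.9 + 1/1.18 + 1/21.6 = 0.9079.
By the current-divider rule, I = I_0 · G_k/ΣG = 42.7 × 0.05100 = 2.177 µA.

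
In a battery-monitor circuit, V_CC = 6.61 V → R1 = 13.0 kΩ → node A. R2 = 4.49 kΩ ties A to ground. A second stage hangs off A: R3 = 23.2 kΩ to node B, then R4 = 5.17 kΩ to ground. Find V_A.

Node A sees R2 in parallel with the series input of stage 2, R3 + R4 = 28.37 kΩ.
Effective lower resistance at A: R2 ‖ 28.37 = 3.876 kΩ.
So V_A = 6.61 × 0.2297 = 1.518 V.

V_A ≈ 1.52 V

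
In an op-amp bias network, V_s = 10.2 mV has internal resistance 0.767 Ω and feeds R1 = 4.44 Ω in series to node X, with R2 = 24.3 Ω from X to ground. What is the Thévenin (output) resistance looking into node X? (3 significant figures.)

R1' = 0.767 + 4.44 = 5.207 Ω (source resistance + R1).
Zeroing V_s shorts the top of R1' to ground, so R_th = R1' ‖ R2 = 4.288 Ω.

R_th ≈ 4.29 Ω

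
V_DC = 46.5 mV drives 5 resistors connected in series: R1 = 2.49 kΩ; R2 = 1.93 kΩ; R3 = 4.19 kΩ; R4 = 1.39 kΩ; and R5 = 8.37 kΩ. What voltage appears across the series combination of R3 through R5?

V ≈ 35.3 mV

Total series resistance ΣR = 2.49 + 1.93 + 4.19 + 1.39 + 8.37 = 18.37 kΩ.
R_{R3..R5} = 4.19 + 1.39 + 8.37 = 13.95 kΩ.
V = V_DC · R/ΣR = 46.5 × 0.7594 = 35.31 mV.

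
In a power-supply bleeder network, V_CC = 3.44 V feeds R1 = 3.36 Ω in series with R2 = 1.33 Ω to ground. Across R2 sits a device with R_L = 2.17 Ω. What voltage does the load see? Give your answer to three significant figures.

V_out ≈ 0.678 V

The load sits in parallel with R2, giving an effective lower resistance R2' = R2·R_L/(R2+R_L) = 0.8246 Ω.
Voltage divider with the loaded lower leg: V_out = 3.44 × 0.8246/(3.36 + 0.8246) = 3.44 × 0.1971 = 0.6779 V.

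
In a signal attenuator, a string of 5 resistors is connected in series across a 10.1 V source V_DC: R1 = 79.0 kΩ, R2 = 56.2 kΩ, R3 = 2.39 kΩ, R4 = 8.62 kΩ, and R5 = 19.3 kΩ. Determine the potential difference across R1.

V ≈ 4.82 V

Series total: ΣR = 79.0 + 56.2 + 2.39 + 8.62 + 19.3 = 165.5 kΩ.
Voltage divider: V = V_DC · (79.00 / 165.5) = 10.1 × 0.4773 = 4.821 V.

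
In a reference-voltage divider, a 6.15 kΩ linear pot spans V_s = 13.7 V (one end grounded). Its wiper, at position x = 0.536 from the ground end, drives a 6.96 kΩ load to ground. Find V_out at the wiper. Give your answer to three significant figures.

Lower segment x·R_p = 3.296 kΩ; upper segment (1−x)·R_p = 2.854 kΩ.
(x·R_p) ‖ R_L = 2.237 kΩ.
Loaded-divider output: V_out = 13.7 × 0.4394 = 6.020 V.
(Unloaded: V_out = x·V_s = 7.34 V.)

V_out ≈ 6.02 V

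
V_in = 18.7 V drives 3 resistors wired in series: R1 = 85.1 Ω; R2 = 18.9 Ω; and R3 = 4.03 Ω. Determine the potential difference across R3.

V ≈ 0.698 V

Series total: ΣR = 85.1 + 18.9 + 4.03 = 108.0 Ω.
By the voltage-divider rule, V = 18.7 × 4.030/108.0 = 0.6976 V.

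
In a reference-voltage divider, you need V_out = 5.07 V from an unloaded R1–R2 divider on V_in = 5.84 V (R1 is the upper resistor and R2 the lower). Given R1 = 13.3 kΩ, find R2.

R2 ≈ 87.6 kΩ

The divider ratio is R2/(R1+R2) = 5.07/5.84 = 0.8682.
Rearranging, R2 = R1·k/(1−k) = 13.3 × 6.584 = 87.57 kΩ.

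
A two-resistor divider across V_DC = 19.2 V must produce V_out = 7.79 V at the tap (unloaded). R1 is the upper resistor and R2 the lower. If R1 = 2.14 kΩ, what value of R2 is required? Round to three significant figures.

R2 ≈ 1.46 kΩ

Required fraction k = V_out/V_DC = 0.4057.
Rearranging, R2 = R1·k/(1−k) = 2.14 × 0.6827 = 1.461 kΩ.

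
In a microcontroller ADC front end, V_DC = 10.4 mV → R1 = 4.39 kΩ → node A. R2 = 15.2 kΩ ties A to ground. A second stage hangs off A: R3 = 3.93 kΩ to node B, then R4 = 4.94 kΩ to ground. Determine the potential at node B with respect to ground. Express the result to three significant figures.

V_B ≈ 3.25 mV

Looking into the second stage from A: R3 + R4 = 8.870 kΩ appears in parallel with R2.
R2 ‖ (R3+R4) = 5.601 kΩ.
V_A = 10.4 × 5.601/(4.39 + 5.601) = 5.830 mV.
V_B = V_A × 0.5569 = 3.247 mV.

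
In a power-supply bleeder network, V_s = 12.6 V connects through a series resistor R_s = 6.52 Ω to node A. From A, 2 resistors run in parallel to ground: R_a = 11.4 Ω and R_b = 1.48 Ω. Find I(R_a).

I ≈ 0.185 A

Equivalent of the parallel group: R_p = 1.310 Ω.
Node voltage V_A = V_s · R_p/(R_s + R_p) = 12.6 × 0.1673 = 2.108 V.
I(R_a) = V_A / R_a = 2.108/11.4 = 0.1849 A.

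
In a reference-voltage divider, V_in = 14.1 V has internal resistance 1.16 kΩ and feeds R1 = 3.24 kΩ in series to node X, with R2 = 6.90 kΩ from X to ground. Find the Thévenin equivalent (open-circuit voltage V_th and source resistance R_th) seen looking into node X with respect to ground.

V_th ≈ 8.61 V, R_th ≈ 2.69 kΩ

R1' = 1.16 + 3.24 = 4.400 kΩ (source resistance + R1).
V_th is the unloaded tap voltage: V_in · R2/(R1'+R2) = 14.1 × 0.6106 = 8.610 V.
Looking into X with the source shorted: R_th = R1'·R2/(R1'+R2) = 4.400 × 6.90/11.30 = 2.687 kΩ.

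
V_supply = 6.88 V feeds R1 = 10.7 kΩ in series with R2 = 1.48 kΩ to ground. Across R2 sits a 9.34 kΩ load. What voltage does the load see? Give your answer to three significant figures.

V_out ≈ 0.734 V

The load sits in parallel with R2, giving an effective lower resistance R2' = R2·R_L/(R2+R_L) = 1.278 kΩ.
Voltage divider with the loaded lower leg: V_out = 6.88 × 1.278/(10.7 + 1.278) = 6.88 × 0.1067 = 0.7338 V.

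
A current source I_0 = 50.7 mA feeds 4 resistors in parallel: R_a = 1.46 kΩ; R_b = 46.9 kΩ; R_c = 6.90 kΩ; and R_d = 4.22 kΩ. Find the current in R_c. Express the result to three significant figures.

I ≈ 6.75 mA

ΣG = 1/1.46 + 1/46.9 + 1/6.90 + 1/4.22 = 1.088.
R_c takes the fraction G_k/ΣG = 0.1449/1.088 = 0.1332, so I = 50.7 × 0.1332 = 6.753 mA.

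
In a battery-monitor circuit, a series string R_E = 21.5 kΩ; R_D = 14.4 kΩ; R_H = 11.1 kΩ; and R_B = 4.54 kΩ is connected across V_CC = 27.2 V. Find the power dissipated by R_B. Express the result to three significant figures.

Series current I = V_CC/ΣR = 27.2/51.54 = 0.5277 mA.
P = I²R = 0.2785 × 4.54 = 1.264 mW.

P ≈ 1.26 mW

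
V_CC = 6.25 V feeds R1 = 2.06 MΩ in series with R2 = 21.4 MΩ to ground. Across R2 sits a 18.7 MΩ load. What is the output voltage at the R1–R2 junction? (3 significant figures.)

V_out ≈ 5.18 V

The load sits in parallel with R2, giving an effective lower resistance R2' = R2·R_L/(R2+R_L) = 9.980 MΩ.
Voltage divider with the loaded lower leg: V_out = 6.25 × 9.980/(2.06 + 9.980) = 6.25 × 0.8289 = 5.181 V.
(Unloaded it would be 5.70 V; the load pulls it down.)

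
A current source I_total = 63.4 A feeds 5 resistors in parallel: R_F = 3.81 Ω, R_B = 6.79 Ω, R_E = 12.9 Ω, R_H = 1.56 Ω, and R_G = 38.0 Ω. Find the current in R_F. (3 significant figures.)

I ≈ 14.4 A

Total conductance ΣG = 1/3.81 + 1/6.79 + 1/12.9 + 1/1.56 + 1/38.0 = 1.155 (units of 1/Ω).
R_F takes the fraction G_k/ΣG = 0.2625/1.155 = 0.2273, so I = 63.4 × 0.2273 = 14.41 A.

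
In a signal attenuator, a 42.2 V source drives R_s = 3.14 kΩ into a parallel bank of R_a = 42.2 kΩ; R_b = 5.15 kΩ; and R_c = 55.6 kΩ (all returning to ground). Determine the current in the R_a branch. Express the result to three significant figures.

Parallel bank: R_p = 1/(1/42.2 + 1/5.15 + 1/55.6) = 4.240 kΩ.
V_A = 42.2 × 4.240/7.380 = 24.24 V.
Branch current I = V_A/R_a = 24.24/42.2 = 0.5745 mA.
(Check via current divider: I_total = 5.718 mA; share G_k/ΣG = 0.1005 → same result.)

I ≈ 0.575 mA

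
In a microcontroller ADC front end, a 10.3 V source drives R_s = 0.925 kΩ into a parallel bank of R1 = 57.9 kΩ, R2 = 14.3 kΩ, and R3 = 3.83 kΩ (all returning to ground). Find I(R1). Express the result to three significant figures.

Equivalent of the parallel group: R_p = 2.871 kΩ.
Node voltage V_A = V_supply · R_p/(R_s + R_p) = 10.3 × 0.7563 = 7.790 V.
I(R1) = V_A / R1 = 7.790/57.9 = 0.1345 mA.

I ≈ 0.135 mA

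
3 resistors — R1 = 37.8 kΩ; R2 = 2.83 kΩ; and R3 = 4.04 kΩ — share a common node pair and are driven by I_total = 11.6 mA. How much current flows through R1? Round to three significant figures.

I ≈ 0.489 mA

ΣG = 1/37.8 + 1/2.83 + 1/4.04 = 0.6273.
By the current-divider rule, I = I_total · G_k/ΣG = 11.6 × 0.04217 = 0.4892 mA.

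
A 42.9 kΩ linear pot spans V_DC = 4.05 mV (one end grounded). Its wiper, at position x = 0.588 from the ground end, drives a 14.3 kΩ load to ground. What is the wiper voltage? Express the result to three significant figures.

V_out ≈ 1.38 mV

Split the track: R_lower = x·R_p = 25.23 kΩ, R_upper = (1−x)·R_p = 17.67 kΩ.
Lower segment in parallel with the load: 25.23 ‖ 14.3 = 9.126 kΩ.
Then V_out = V_DC · 9.126/(17.67 + 9.126) = 1.379 mV.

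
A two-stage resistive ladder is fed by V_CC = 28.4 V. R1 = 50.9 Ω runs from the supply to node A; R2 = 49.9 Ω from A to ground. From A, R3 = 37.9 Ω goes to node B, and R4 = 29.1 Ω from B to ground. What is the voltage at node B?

Looking into the second stage from A: R3 + R4 = 67.00 Ω appears in parallel with R2.
Effective lower resistance at A: R2 ‖ 67.00 = 28.60 Ω.
So V_A = 28.4 × 0.3597 = 10.22 V.
Stage 2 is unloaded, so V_B = V_A · R4/(R3+R4) = 10.22 × 29.1/67.00 = 4.437 V.

V_B ≈ 4.44 V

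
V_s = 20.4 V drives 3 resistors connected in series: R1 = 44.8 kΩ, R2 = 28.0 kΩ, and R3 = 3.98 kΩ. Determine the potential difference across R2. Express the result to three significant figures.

Total series resistance ΣR = 44.8 + 28.0 + 3.98 = 76.78 kΩ.
Voltage divider: V = V_s · (28.00 / 76.78) = 20.4 × 0.3647 = 7.439 V.

V ≈ 7.44 V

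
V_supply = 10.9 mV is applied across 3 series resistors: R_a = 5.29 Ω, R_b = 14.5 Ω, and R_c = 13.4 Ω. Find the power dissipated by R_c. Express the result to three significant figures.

The common current is I = 10.9/33.19 = 0.3284 mA.
V(R_c) = I·R = 4.401 mV; P = V·I = 4.401 × 0.3284 = 1.445 µW.

P ≈ 1.45 µW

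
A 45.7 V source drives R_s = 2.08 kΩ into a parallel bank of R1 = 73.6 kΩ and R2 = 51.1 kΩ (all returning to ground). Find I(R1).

I ≈ 0.581 mA

Parallel bank: R_p = 1/(1/73.6 + 1/51.1) = 30.16 kΩ.
Node voltage V_A = V_supply · R_p/(R_s + R_p) = 45.7 × 0.9355 = 42.75 V.
I(R1) = V_A / R1 = 42.75/73.6 = 0.5809 mA.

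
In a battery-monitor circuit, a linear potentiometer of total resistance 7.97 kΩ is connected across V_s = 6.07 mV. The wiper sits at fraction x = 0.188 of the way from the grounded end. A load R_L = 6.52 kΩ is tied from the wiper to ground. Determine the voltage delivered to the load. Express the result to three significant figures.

V_out ≈ 0.962 mV

Lower segment x·R_p = 1.498 kΩ; upper segment (1−x)·R_p = 6.472 kΩ.
R_L loads the lower segment: effective lower R = 1.218 kΩ.
Then V_out = V_s · 1.218/(6.472 + 1.218) = 0.9617 mV.
(Unloaded: V_out = x·V_s = 1.14 mV.)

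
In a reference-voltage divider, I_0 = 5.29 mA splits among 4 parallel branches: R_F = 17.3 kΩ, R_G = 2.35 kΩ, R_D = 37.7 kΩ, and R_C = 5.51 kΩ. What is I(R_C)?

I ≈ 1.39 mA

Conductances: ΣG = 1/17.3 + 1/2.35 + 1/37.7 + 1/5.51 = 0.6913 (1/kΩ).
By the current-divider rule, I = I_0 · G_k/ΣG = 5.29 × 0.2625 = 1.389 mA.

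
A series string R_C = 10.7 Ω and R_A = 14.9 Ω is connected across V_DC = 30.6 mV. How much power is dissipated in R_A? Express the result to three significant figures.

ΣR = 25.60 Ω → I = 30.6/25.60 = 1.195 mA.
V(R_A) = I·R = 17.81 mV; P = V·I = 17.81 × 1.195 = 21.29 µW.

P ≈ 21.3 µW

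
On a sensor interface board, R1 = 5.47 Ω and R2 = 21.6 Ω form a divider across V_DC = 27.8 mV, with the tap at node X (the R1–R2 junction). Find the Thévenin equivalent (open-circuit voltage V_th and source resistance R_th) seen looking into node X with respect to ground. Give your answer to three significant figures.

V_th ≈ 22.2 mV, R_th ≈ 4.36 Ω

V_th is the unloaded tap voltage: V_DC · R2/(R1+R2) = 27.8 × 0.7979 = 22.18 mV.
With V_DC suppressed (replaced by a short), R_th = R1 ‖ R2 = (5.470 × 21.6)/(5.470 + 21.6) = 4.365 Ω.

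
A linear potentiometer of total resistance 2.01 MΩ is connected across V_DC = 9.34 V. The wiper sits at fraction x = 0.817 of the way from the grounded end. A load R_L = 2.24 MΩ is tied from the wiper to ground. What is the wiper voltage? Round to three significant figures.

The pot divides into 0.3678 MΩ above the wiper and 1.642 MΩ below.
Lower segment in parallel with the load: 1.642 ‖ 2.24 = 0.9475 MΩ.
V_out = 9.34 × 0.9475/(0.3678 + 0.9475) = 6.728 V.
(Unloaded: V_out = x·V_DC = 7.63 V.)

V_out ≈ 6.73 V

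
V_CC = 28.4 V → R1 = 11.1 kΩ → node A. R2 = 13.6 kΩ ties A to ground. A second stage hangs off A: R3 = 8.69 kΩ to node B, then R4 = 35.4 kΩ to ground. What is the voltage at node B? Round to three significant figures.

V_B ≈ 11.0 V

Looking into the second stage from A: R3 + R4 = 44.09 kΩ appears in parallel with R2.
R2 ‖ (R3+R4) = 10.39 kΩ.
So V_A = 28.4 × 0.4836 = 13.73 V.
Then the unloaded second divider: V_B = V_A × R4/(R3+R4) = 13.73 × 0.8029 = 11.03 V.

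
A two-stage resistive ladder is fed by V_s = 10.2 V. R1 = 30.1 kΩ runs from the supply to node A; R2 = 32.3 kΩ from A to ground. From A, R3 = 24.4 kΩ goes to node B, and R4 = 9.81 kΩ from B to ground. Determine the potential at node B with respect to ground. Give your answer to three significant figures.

The second stage (R3 + R4 = 34.21 kΩ) loads node A in parallel with R2.
R2 ‖ (R3+R4) = 16.61 kΩ.
So V_A = 10.2 × 0.3557 = 3.628 V.
Then the unloaded second divider: V_B = V_A × R4/(R3+R4) = 3.628 × 0.2868 = 1.040 V.

V_B ≈ 1.04 V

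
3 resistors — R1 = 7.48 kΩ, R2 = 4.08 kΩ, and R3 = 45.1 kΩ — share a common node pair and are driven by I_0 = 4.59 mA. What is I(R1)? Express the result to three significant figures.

I ≈ 1.53 mA

Conductances: ΣG = 1/7.48 + 1/4.08 + 1/45.1 = 0.4010 (1/kΩ).
Current divider: I(R1) = I_0 · G_k/ΣG = 4.59 × (0.1337/0.4010) = 4.59 × 0.3334 = 1.530 mA.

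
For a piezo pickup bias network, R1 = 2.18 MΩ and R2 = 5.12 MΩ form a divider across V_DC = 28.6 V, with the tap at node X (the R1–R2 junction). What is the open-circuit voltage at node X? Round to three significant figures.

With X open, the divider is unloaded: V_th = 28.6 × 5.12/7.300 = 20.06 V.

V_th ≈ 20.1 V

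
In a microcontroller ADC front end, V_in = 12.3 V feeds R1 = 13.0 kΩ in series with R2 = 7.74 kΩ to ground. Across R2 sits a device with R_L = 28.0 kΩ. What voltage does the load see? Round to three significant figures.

R2 ‖ R_L = (7.74 × 28.0)/(7.74 + 28.0) = 6.064 kΩ.
Voltage divider with the loaded lower leg: V_out = 12.3 × 6.064/(13.0 + 6.064) = 12.3 × 0.3181 = 3.912 V.

V_out ≈ 3.91 V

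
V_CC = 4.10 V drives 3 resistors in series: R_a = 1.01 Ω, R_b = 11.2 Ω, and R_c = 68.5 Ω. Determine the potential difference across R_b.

Series total: ΣR = 1.01 + 11.2 + 68.5 = 80.71 Ω.
By the voltage-divider rule, V = 4.10 × 11.20/80.71 = 0.5690 V.

V ≈ 0.569 V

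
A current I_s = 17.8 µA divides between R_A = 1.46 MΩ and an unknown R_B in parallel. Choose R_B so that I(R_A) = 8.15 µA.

The fraction through R_A equals R_B/(R_A+R_B).
With f = 0.4579, R_B = R_A · f/(1−f) = 1.46 × 0.8446 = 1.233 MΩ.

R_B ≈ 1.23 MΩ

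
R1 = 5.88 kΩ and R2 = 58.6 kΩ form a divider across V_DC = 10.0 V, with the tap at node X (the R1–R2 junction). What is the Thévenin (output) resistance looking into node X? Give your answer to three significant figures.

R_th ≈ 5.34 kΩ

With V_DC suppressed (replaced by a short), R_th = R1 ‖ R2 = (5.880 × 58.6)/(5.880 + 58.6) = 5.344 kΩ.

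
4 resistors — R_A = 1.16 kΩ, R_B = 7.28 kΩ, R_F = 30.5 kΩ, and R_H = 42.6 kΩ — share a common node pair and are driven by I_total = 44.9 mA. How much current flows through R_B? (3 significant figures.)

ΣG = 1/1.16 + 1/7.28 + 1/30.5 + 1/42.6 = 1.056.
By the current-divider rule, I = I_total · G_k/ΣG = 44.9 × 0.1301 = 5.842 mA.

I ≈ 5.84 mA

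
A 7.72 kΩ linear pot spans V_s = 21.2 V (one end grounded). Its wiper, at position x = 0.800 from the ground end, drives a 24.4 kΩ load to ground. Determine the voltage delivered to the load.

Lower segment x·R_p = 6.176 kΩ; upper segment (1−x)·R_p = 1.544 kΩ.
Lower segment in parallel with the load: 6.176 ‖ 24.4 = 4.929 kΩ.
V_out = 21.2 × 4.929/(1.544 + 4.929) = 16.14 V.

V_out ≈ 16.1 V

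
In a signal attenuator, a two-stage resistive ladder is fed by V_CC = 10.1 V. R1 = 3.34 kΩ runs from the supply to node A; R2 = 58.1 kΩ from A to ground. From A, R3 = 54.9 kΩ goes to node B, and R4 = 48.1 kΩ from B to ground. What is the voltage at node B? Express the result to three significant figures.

V_B ≈ 4.33 V

The second stage (R3 + R4 = 103.0 kΩ) loads node A in parallel with R2.
R2 ‖ (R3+R4) = 37.15 kΩ.
So V_A = 10.1 × 0.9175 = 9.267 V.
Stage 2 is unloaded, so V_B = V_A · R4/(R3+R4) = 9.267 × 48.1/103.0 = 4.327 V.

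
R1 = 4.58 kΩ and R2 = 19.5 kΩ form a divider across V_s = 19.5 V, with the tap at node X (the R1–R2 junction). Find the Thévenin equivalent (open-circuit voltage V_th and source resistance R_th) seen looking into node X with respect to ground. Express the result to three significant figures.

V_th ≈ 15.8 V, R_th ≈ 3.71 kΩ

Open-circuit (no load on X): V_th = V_s · R2/(R1 + R2) = 19.5 × 19.5/(4.580 + 19.5) = 15.79 V.
Zeroing V_s shorts the top of R1 to ground, so R_th = R1 ‖ R2 = 3.709 kΩ.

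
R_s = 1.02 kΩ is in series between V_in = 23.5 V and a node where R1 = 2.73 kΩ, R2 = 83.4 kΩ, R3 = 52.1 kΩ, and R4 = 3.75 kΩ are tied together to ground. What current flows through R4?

Equivalent of the parallel group: R_p = 1.506 kΩ.
V_A by voltage divider: V_A = 23.5 × 1.506/(1.02 + 1.506) = 14.01 V.
Branch current I = V_A/R4 = 14.01/3.75 = 3.736 mA.
(Equivalently: I_total = 9.304 mA, then current-divider fraction G_k/ΣG = 0.4015.)

I ≈ 3.74 mA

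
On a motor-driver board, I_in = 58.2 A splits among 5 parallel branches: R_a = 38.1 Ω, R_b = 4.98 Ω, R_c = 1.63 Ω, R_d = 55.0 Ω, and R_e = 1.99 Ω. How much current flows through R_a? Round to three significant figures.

I ≈ 1.12 A

Total conductance ΣG = 1/38.1 + 1/4.98 + 1/1.63 + 1/55.0 + 1/1.99 = 1.361 (units of 1/Ω).
By the current-divider rule, I = I_in · G_k/ΣG = 58.2 × 0.01928 = 1.122 A.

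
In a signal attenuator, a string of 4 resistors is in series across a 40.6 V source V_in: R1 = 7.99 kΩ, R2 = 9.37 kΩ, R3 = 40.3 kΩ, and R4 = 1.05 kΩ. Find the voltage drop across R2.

Total series resistance ΣR = 7.99 + 9.37 + 40.3 + 1.05 = 58.71 kΩ.
By the voltage-divider rule, V = 40.6 × 9.370/58.71 = 6.480 V.

V ≈ 6.48 V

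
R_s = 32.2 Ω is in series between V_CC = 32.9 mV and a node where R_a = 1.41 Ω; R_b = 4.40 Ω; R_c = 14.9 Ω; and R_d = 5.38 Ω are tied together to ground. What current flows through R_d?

Combine the parallel branches: R_p = (1/1.41 + 1/4.40 + 1/14.9 + 1/5.38)⁻¹ = 0.8407 Ω.
Node voltage V_A = V_CC · R_p/(R_s + R_p) = 32.9 × 0.02544 = 0.8371 mV.
Branch current I = V_A/R_d = 0.8371/5.38 = 0.1556 mA.

I ≈ 0.156 mA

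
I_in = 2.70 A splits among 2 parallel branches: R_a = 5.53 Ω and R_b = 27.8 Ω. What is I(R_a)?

Two-branch current divider: I_k = I_in · R_other/(R_1 + R_2).
So I = 2.70 × 27.8/33.33 = 2.252 A.

I ≈ 2.25 A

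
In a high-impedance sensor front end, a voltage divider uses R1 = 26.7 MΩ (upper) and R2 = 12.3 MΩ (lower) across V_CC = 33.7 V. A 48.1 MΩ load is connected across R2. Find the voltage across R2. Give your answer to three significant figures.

The load sits in parallel with R2, giving an effective lower resistance R2' = R2·R_L/(R2+R_L) = 9.795 MΩ.
Voltage divider with the loaded lower leg: V_out = 33.7 × 9.795/(26.7 + 9.795) = 33.7 × 0.2684 = 9.045 V.
(Unloaded it would be 10.6 V; the load pulls it down.)

V_out ≈ 9.04 V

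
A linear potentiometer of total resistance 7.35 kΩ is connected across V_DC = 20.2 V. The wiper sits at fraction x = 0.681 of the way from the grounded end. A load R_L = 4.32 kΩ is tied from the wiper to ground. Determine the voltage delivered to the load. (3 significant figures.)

V_out ≈ 10.0 V

Split the track: R_lower = x·R_p = 5.005 kΩ, R_upper = (1−x)·R_p = 2.345 kΩ.
R_L loads the lower segment: effective lower R = 2.319 kΩ.
V_out = 20.2 × 2.319/(2.345 + 2.319) = 10.04 V.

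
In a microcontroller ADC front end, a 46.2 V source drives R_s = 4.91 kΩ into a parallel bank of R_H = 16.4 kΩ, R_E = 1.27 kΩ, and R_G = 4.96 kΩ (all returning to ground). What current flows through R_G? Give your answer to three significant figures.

Parallel bank: R_p = 1/(1/16.4 + 1/1.27 + 1/4.96) = 0.9524 kΩ.
V_A = 46.2 × 0.9524/5.862 = 7.506 V.
Branch current I = V_A/R_G = 7.506/4.96 = 1.513 mA.

I ≈ 1.51 mA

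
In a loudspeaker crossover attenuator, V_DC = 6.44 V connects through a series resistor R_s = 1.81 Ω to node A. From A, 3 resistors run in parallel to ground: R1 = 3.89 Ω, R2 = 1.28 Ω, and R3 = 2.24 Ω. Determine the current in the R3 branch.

I ≈ 0.780 A

Equivalent of the parallel group: R_p = 0.6735 Ω.
V_A by voltage divider: V_A = 6.44 × 0.6735/(1.81 + 0.6735) = 1.746 V.
I(R3) = V_A / R3 = 1.746/2.24 = 0.7797 A.
(Equivalently: I_total = 2.593 A, then current-divider fraction G_k/ΣG = 0.3007.)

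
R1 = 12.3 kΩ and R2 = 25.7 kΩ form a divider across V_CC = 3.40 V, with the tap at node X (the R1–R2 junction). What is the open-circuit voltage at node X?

V_th ≈ 2.30 V

V_th is the unloaded tap voltage: V_CC · R2/(R1+R2) = 3.40 × 0.6763 = 2.299 V.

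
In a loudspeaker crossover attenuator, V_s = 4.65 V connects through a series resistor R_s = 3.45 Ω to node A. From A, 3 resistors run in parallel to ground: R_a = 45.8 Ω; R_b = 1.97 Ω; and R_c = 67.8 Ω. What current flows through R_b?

Equivalent of the parallel group: R_p = 1.838 Ω.
Node voltage V_A = V_s · R_p/(R_s + R_p) = 4.65 × 0.3475 = 1.616 V.
Branch current I = V_A/R_b = 1.616/1.97 = 0.8203 A.
(Equivalently: I_total = 0.8794 A, then current-divider fraction G_k/ΣG = 0.9328.)

I ≈ 0.820 A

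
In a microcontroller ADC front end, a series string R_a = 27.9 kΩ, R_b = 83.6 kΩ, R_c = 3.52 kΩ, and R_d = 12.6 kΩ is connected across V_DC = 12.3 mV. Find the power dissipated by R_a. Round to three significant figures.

P ≈ 0.259 nW

The common current is I = 12.3/127.6 = 0.09638 µA.
V(R_a) = I·R = 2.689 mV; P = V·I = 2.689 × 0.09638 = 0.2592 nW.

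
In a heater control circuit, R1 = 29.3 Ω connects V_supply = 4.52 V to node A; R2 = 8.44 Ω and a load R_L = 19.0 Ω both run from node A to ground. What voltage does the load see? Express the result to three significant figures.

First combine the lower leg with the load: R2 ‖ R_L = 5.844 Ω.
Then V_out = V_supply · R2'/(R1 + R2') = 4.52 × 5.844/35.14 = 0.7516 V.

V_out ≈ 0.752 V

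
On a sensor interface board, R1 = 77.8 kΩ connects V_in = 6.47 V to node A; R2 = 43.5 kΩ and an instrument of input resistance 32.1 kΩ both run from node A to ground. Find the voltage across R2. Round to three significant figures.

V_out ≈ 1.24 V

The load sits in parallel with R2, giving an effective lower resistance R2' = R2·R_L/(R2+R_L) = 18.47 kΩ.
Now apply the divider: V_out = 6.47 × 0.1919 = 1.241 V.
(Unloaded it would be 2.32 V; the load pulls it down.)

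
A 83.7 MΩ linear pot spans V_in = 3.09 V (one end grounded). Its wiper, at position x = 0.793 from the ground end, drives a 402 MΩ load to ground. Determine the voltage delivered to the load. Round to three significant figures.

The pot divides into 17.33 MΩ above the wiper and 66.37 MΩ below.
(x·R_p) ‖ R_L = 56.97 MΩ.
Loaded-divider output: V_out = 3.09 × 0.7668 = 2.369 V.
(Unloaded: V_out = x·V_in = 2.45 V.)

V_out ≈ 2.37 V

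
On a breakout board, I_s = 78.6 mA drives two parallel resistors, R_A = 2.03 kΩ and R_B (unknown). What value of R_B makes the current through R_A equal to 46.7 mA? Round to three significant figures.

Two-branch current divider: I_A = I_s · R_B/(R_A + R_B).
With f = 0.5941, R_B = R_A · f/(1−f) = 2.03 × 1.464 = 2.972 kΩ.

R_B ≈ 2.97 kΩ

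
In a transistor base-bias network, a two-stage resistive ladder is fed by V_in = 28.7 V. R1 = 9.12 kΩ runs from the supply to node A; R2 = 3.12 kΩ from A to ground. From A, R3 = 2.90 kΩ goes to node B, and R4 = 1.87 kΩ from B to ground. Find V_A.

Looking into the second stage from A: R3 + R4 = 4.770 kΩ appears in parallel with R2.
Effective lower resistance at A: R2 ‖ 4.770 = 1.886 kΩ.
First divider: V_A = V_in · 1.886/(9.12 + 1.886) = 4.919 V.

V_A ≈ 4.92 V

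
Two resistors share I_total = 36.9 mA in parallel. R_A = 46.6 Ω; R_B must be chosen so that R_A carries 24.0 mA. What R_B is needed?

Two-branch current divider: I_A = I_total · R_B/(R_A + R_B).
With f = 0.6504, R_B = R_A · f/(1−f) = 46.6 × 1.860 = 86.70 Ω.

R_B ≈ 86.7 Ω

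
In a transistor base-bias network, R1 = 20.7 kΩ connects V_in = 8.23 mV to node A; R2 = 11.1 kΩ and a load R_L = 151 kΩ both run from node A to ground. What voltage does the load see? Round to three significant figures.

V_out ≈ 2.74 mV

R2 ‖ R_L = (11.1 × 151)/(11.1 + 151) = 10.34 kΩ.
Voltage divider with the loaded lower leg: V_out = 8.23 × 10.34/(20.7 + 10.34) = 8.23 × 0.3331 = 2.742 mV.
(Unloaded it would be 2.87 mV; the load pulls it down.)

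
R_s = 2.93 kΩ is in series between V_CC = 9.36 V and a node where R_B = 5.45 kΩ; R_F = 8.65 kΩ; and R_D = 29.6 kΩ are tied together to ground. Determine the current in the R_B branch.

Equivalent of the parallel group: R_p = 3.004 kΩ.
V_A = 9.36 × 3.004/5.934 = 4.738 V.
I(R_B) = V_A / R_B = 4.738/5.45 = 0.8694 mA.
(Check via current divider: I_total = 1.577 mA; share G_k/ΣG = 0.5512 → same result.)

I ≈ 0.869 mA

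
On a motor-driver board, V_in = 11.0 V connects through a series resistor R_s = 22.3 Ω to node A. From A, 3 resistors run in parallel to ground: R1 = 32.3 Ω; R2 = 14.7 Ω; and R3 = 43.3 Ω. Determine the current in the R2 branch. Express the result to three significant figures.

I ≈ 0.201 A

Equivalent of the parallel group: R_p = 8.191 Ω.
V_A = 11.0 × 8.191/30.49 = 2.955 V.
Branch current I = V_A/R2 = 2.955/14.7 = 0.2010 A.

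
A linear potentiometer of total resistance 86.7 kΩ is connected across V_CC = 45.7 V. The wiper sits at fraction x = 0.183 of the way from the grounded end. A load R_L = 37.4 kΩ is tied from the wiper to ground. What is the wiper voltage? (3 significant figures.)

V_out ≈ 6.21 V

Split the track: R_lower = x·R_p = 15.87 kΩ, R_upper = (1−x)·R_p = 70.83 kΩ.
R_L loads the lower segment: effective lower R = 11.14 kΩ.
Then V_out = V_CC · 11.14/(70.83 + 11.14) = 6.211 V.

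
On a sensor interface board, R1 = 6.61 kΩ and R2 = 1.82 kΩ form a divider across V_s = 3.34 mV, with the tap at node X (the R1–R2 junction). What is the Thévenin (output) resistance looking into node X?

With V_s suppressed (replaced by a short), R_th = R1 ‖ R2 = (6.610 × 1.82)/(6.610 + 1.82) = 1.427 kΩ.

R_th ≈ 1.43 kΩ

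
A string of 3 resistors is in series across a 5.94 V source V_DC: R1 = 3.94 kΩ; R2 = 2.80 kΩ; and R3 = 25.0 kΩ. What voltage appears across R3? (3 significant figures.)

V ≈ 4.68 V

Total series resistance ΣR = 3.94 + 2.80 + 25.0 = 31.74 kΩ.
V = V_DC · R/ΣR = 5.94 × 0.7876 = 4.679 V.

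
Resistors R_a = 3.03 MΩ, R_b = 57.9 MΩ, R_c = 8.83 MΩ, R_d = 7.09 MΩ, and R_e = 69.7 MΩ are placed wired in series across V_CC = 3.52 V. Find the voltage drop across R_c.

V ≈ 0.212 V

ΣR = 3.03 + 57.9 + 8.83 + 7.09 + 69.7 = 146.6 MΩ.
Voltage divider: V = V_CC · (8.830 / 146.6) = 3.52 × 0.06025 = 0.2121 V.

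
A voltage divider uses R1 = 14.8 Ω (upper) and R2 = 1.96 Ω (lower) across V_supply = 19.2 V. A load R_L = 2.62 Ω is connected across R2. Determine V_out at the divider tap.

First combine the lower leg with the load: R2 ‖ R_L = 1.121 Ω.
Then V_out = V_supply · R2'/(R1 + R2') = 19.2 × 1.121/15.92 = 1.352 V.

V_out ≈ 1.35 V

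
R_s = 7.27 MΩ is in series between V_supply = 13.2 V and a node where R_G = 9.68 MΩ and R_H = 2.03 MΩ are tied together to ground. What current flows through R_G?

I ≈ 0.256 µA

Parallel bank: R_p = 1/(1/9.68 + 1/2.03) = 1.678 MΩ.
Node voltage V_A = V_supply · R_p/(R_s + R_p) = 13.2 × 0.1875 = 2.475 V.
Branch current I = V_A/R_G = 2.475/9.68 = 0.2557 µA.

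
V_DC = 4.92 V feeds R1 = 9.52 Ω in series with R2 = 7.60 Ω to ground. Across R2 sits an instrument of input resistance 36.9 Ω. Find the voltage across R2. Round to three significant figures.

First combine the lower leg with the load: R2 ‖ R_L = 6.302 Ω.
Then V_out = V_DC · R2'/(R1 + R2') = 4.92 × 6.302/15.82 = 1.960 V.
(Unloaded it would be 2.18 V; the load pulls it down.)

V_out ≈ 1.96 V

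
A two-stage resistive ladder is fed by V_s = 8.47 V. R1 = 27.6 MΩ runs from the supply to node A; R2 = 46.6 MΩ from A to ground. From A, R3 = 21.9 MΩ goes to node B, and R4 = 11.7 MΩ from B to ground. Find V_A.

V_A ≈ 3.51 V

Looking into the second stage from A: R3 + R4 = 33.60 MΩ appears in parallel with R2.
R2 ‖ (R3+R4) = 19.52 MΩ.
V_A = 8.47 × 19.52/(27.6 + 19.52) = 3.509 V.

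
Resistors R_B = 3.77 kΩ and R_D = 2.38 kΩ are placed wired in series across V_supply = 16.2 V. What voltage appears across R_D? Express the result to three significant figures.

V ≈ 6.27 V

ΣR = 3.77 + 2.38 = 6.150 kΩ.
V = V_supply · R/ΣR = 16.2 × 0.3870 = 6.269 V.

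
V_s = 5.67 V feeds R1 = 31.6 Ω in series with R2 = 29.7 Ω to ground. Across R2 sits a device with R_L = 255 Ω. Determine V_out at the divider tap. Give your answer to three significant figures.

V_out ≈ 2.59 V

R2 ‖ R_L = (29.7 × 255)/(29.7 + 255) = 26.60 Ω.
Then V_out = V_s · R2'/(R1 + R2') = 5.67 × 26.60/58.20 = 2.592 V.
(Unloaded it would be 2.75 V; the load pulls it down.)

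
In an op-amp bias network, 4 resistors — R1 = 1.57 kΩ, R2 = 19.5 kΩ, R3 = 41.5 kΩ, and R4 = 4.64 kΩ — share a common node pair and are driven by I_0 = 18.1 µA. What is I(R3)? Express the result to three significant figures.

Conductances: ΣG = 1/1.57 + 1/19.5 + 1/41.5 + 1/4.64 = 0.9278 (1/kΩ).
R3 takes the fraction G_k/ΣG = 0.02410/0.9278 = 0.02597, so I = 18.1 × 0.02597 = 0.4701 µA.

I ≈ 0.470 µA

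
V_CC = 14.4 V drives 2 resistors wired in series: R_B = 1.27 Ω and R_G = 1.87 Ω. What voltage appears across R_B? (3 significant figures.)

V ≈ 5.82 V

ΣR = 1.27 + 1.87 = 3.140 Ω.
Voltage divider: V = V_CC · (1.270 / 3.140) = 14.4 × 0.4045 = 5.824 V.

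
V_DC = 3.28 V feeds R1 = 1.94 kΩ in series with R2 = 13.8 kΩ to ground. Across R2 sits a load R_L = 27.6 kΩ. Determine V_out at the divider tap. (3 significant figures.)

V_out ≈ 2.71 V

R2 ‖ R_L = (13.8 × 27.6)/(13.8 + 27.6) = 9.200 kΩ.
Then V_out = V_DC · R2'/(R1 + R2') = 3.28 × 9.200/11.14 = 2.709 V.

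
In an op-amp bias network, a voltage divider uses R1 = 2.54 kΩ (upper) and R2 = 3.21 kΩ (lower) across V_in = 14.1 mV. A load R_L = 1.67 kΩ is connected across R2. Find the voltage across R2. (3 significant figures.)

V_out ≈ 4.26 mV

The load sits in parallel with R2, giving an effective lower resistance R2' = R2·R_L/(R2+R_L) = 1.099 kΩ.
Voltage divider with the loaded lower leg: V_out = 14.1 × 1.099/(2.54 + 1.099) = 14.1 × 0.3019 = 4.257 mV.
(Unloaded it would be 7.87 mV; the load pulls it down.)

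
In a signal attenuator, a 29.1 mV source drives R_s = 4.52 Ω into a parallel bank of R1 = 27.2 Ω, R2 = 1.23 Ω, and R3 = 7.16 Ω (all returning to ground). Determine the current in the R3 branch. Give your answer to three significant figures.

I ≈ 0.743 mA

Parallel bank: R_p = 1/(1/27.2 + 1/1.23 + 1/7.16) = 1.011 Ω.
Node voltage V_A = V_s · R_p/(R_s + R_p) = 29.1 × 0.1827 = 5.318 mV.
Branch current I = V_A/R3 = 5.318/7.16 = 0.7427 mA.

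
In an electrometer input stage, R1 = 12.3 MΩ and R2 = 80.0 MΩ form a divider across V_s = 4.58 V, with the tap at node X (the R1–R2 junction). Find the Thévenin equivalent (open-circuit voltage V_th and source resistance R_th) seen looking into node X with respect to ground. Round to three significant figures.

V_th ≈ 3.97 V, R_th ≈ 10.7 MΩ

V_th is the unloaded tap voltage: V_s · R2/(R1+R2) = 4.58 × 0.8667 = 3.970 V.
With V_s suppressed (replaced by a short), R_th = R1 ‖ R2 = (12.30 × 80.0)/(12.30 + 80.0) = 10.66 MΩ.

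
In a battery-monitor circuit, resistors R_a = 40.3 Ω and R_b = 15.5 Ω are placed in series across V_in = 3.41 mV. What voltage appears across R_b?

Total series resistance ΣR = 40.3 + 15.5 = 55.80 Ω.
Voltage divider: V = V_in · (15.50 / 55.80) = 3.41 × 0.2778 = 0.9472 mV.

V ≈ 0.947 mV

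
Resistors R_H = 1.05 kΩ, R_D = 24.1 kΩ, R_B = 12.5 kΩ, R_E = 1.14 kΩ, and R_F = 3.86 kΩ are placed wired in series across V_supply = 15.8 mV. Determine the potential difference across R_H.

Total series resistance ΣR = 1.05 + 24.1 + 12.5 + 1.14 + 3.86 = 42.65 kΩ.
V = V_supply · R/ΣR = 15.8 × 0.02462 = 0.3890 mV.

V ≈ 0.389 mV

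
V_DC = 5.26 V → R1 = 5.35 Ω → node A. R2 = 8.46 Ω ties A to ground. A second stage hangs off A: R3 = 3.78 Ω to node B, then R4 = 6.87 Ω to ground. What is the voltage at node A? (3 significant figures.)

Node A sees R2 in parallel with the series input of stage 2, R3 + R4 = 10.65 Ω.
Effective lower resistance at A: R2 ‖ 10.65 = 4.715 Ω.
First divider: V_A = V_DC · 4.715/(5.35 + 4.715) = 2.464 V.

V_A ≈ 2.46 V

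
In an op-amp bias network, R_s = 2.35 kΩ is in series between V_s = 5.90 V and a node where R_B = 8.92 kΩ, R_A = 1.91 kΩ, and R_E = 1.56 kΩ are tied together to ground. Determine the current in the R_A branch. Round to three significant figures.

Equivalent of the parallel group: R_p = 0.7833 kΩ.
V_A = 5.90 × 0.7833/3.133 = 1.475 V.
Branch current I = V_A/R_A = 1.475/1.91 = 0.7722 mA.
(Check via current divider: I_total = 1.883 mA; share G_k/ΣG = 0.4101 → same result.)

I ≈ 0.772 mA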